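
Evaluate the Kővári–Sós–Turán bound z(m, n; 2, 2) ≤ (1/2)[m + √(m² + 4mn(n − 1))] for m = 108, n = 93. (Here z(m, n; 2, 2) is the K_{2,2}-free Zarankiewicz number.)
z(108, 93; 2, 2) ≤ (1/2)[108 + √(108² + 4·108·93·92)] = (1/2)[108 + √3707856] = 1016.7897

Kővári–Sós–Turán: let r_1, ..., r_108 be the row sums and z = Σ r_i the total number of 1s. Each pair of columns can share at most one row with both entries 1 (else a 2×2 all-ones block appears), so Σ_i C(r_i, 2) ≤ C(93, 2) = 4278. By convexity Σ_i C(r_i, 2) ≥ 108·C(z/108, 2) = z(z − 108)/(2·108), giving z² − 108z − 108·93·92 ≤ 0 and hence z ≤ (1/2)[108 + √(11664 + 4·924048)] = (1/2)[108 + √3707856] ≈ (1/2)(108 + 1925.5794) = 1016.7897.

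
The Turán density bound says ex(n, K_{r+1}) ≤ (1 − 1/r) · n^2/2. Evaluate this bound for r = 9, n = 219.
Turán density bound = (8/9) · 219^2/2 = 21316

Turán's theorem: ex(n, K_{r+1}) is achieved by the complete r-partite Turán graph T(n, r) with parts as balanced as possible, and is at most (1 − 1/r) · n^2/2. For r = 9, n = 219: the density bound is (8/9) · 47961/2 = 21316. The integer-valued extremum is e(T(219, 9)) = 21315, which is strictly less than the density bound 21316 since 9 ∤ 219 (the parts of T(219, 9) cannot all be equal).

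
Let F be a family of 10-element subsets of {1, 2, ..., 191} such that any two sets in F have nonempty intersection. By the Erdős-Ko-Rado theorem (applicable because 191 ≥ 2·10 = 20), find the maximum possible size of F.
max |F| = C(190, 9) = 733629525258630

The Erdős-Ko-Rado theorem states: for n ≥ 2k, an intersecting family of k-subsets of an n-element set has size at most C(n − 1, k − 1), with equality for 'star' families {A ⊆ [n] : |A| = k, i ∈ A} (fix an element i). For n = 191, k = 10: C(190, 9) = 733629525258630.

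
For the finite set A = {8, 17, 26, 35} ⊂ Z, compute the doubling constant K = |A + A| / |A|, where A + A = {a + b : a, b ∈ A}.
K = |A + A| / |A| = 7/4

Enumerate A + A = {a + b : a, b ∈ A}. With |A| = 4, there are |A|^2 = 16 ordered sum pairs; collecting distinct values, A + A = {16, 25, 34, 43, 52, 61, 70}, so |A + A| = 7. Thus K = 7/4. Here |A + A| = 2|A| − 1 = 7, the minimum possible — so K = 7/4 is minimal, which holds iff A is an arithmetic progression.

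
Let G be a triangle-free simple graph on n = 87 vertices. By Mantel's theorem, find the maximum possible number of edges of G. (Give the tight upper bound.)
ex(87, K_3) = ⌊87^2/4⌋ = 1892

Mantel (1907): a triangle-free graph on n vertices has at most ⌊n^2/4⌋ edges, with equality for the complete bipartite graph K_{⌊n/2⌋, ⌈n/2⌉}. For n = 87: ⌊87^2/4⌋ = ⌊7569/4⌋ = 1892. The extremal graph is K_{43, 44}, which has 43·44 = 1892 edges.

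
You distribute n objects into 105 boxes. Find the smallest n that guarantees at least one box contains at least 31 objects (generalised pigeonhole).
n = (31 − 1)·105 + 1 = 3151

By the generalised pigeonhole principle, to guarantee some box contains ≥ r objects we need more than (r − 1) · k objects total. Threshold: n = (r − 1) · k + 1. With r = 31 and k = 105: n = 30 · 105 + 1 = 3150 + 1 = 3151. For n = 3150 = 30 · 105, we can put exactly 30 objects in every box, avoiding 31 in any single one — so 3151 is tight.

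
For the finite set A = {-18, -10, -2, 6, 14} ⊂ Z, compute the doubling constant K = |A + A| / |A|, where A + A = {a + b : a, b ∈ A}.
K = |A + A| / |A| = 9/5

Enumerate A + A = {a + b : a, b ∈ A}. With |A| = 5, there are |A|^2 = 25 ordered sum pairs; collecting distinct values, A + A = {-36, -28, -20, -12, -4, 4, 12, 20, 28}, so |A + A| = 9. Thus K = 9/5. Here |A + A| = 2|A| − 1 = 9, the minimum possible — so K = 9/5 is minimal, which holds iff A is an arithmetic progression.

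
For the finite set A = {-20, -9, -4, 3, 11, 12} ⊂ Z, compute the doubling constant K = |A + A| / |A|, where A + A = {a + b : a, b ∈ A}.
K = |A + A| / |A| = 20/6 = 10/3

Enumerate A + A = {a + b : a, b ∈ A}. With |A| = 6, there are |A|^2 = 36 ordered sum pairs; collecting distinct values, A + A = {-40, -29, -24, -18, -17, -13, -9, -8, -6, -1, 2, 3, 6, 7, 8, 14, 15, 22, 23, 24}, so |A + A| = 20. Thus K = 20/6 = 10/3. For comparison, the minimum possible |A + A| over all 6-element sets is 2·6 − 1 = 11 (so min K = 11/6), attained only by arithmetic progressions.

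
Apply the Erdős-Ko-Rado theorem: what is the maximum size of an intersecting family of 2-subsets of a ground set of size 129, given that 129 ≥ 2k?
max |F| = C(128, 1) = 128

Erdős-Ko-Rado (1961): when n ≥ 2k, max |F| = C(n−1, k−1). The bound is attained by the star {A : i ∈ A} for any fixed i ∈ [n]. Here C(129−1, 2−1) = C(128, 1) = 128.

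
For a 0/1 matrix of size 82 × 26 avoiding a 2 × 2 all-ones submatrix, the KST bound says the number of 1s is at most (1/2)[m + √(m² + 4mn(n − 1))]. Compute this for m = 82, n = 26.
z(82, 26; 2, 2) ≤ (1/2)[82 + √(82² + 4·82·26·25)] = (1/2)[82 + √219924] = 275.4803

Kővári–Sós–Turán: let r_1, ..., r_82 be the row sums and z = Σ r_i the total number of 1s. Each pair of columns can share at most one row with both entries 1 (else a 2×2 all-ones block appears), so Σ_i C(r_i, 2) ≤ C(26, 2) = 325. By convexity Σ_i C(r_i, 2) ≥ 82·C(z/82, 2) = z(z − 82)/(2·82), giving z² − 82z − 82·26·25 ≤ 0 and hence z ≤ (1/2)[82 + √(6724 + 4·53300)] = (1/2)[82 + √219924] ≈ (1/2)(82 + 468.9606) = 275.4803.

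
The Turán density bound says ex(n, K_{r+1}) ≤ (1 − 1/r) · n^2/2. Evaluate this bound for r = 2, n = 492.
Turán density bound = (1/2) · 492^2/2 = 60516

Turán's theorem: ex(n, K_{r+1}) is achieved by the complete r-partite Turán graph T(n, r) with parts as balanced as possible, and is at most (1 − 1/r) · n^2/2. For r = 2, n = 492: the density bound is (1/2) · 242064/2 = 60516. Since 2 ∣ 492, the Turán graph T(492, 2) has parts of equal size 246, and its edge count e(T(492, 2)) = 60516 attains the density bound exactly.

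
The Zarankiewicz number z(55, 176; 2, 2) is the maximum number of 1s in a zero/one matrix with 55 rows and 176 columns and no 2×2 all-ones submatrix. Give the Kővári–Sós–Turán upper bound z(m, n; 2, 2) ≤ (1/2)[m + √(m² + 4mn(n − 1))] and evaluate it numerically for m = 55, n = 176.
z(55, 176; 2, 2) ≤ (1/2)[55 + √(55² + 4·55·176·175)] = (1/2)[55 + √6779025] = 1329.328

Kővári–Sós–Turán: let r_1, ..., r_55 be the row sums and z = Σ r_i the total number of 1s. Each pair of columns can share at most one row with both entries 1 (else a 2×2 all-ones block appears), so Σ_i C(r_i, 2) ≤ C(176, 2) = 15400. By convexity Σ_i C(r_i, 2) ≥ 55·C(z/55, 2) = z(z − 55)/(2·55), giving z² − 55z − 55·176·175 ≤ 0 and hence z ≤ (1/2)[55 + √(3025 + 4·1694000)] = (1/2)[55 + √6779025] ≈ (1/2)(55 + 2603.6561) = 1329.328.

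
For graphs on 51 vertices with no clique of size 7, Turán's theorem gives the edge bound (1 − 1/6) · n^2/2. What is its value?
Turán density bound = (5/6) · 51^2/2 = 4335/4 ≈ 1083.75

Turán's theorem: ex(n, K_{r+1}) is achieved by the complete r-partite Turán graph T(n, r) with parts as balanced as possible, and is at most (1 − 1/r) · n^2/2. For r = 6, n = 51: the density bound is (5/6) · 2601/2 = 4335/4 ≈ 1083.75. The integer-valued extremum is e(T(51, 6)) = 1083, which is strictly less than the density bound 4335/4 since 6 ∤ 51 (the parts of T(51, 6) cannot all be equal).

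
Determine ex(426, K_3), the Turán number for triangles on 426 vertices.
ex(426, K_3) = ⌊426^2/4⌋ = 45369

Mantel (1907): a triangle-free graph on n vertices has at most ⌊n^2/4⌋ edges, with equality for the complete bipartite graph K_{⌊n/2⌋, ⌈n/2⌉}. For n = 426: ⌊426^2/4⌋ = ⌊181476/4⌋ = 45369. The extremal graph is K_{213, 213}, which has 213·213 = 45369 edges.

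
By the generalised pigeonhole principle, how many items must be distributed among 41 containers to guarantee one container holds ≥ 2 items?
n = (2 − 1)·41 + 1 = 42

By the generalised pigeonhole principle, to guarantee some box contains ≥ r objects we need more than (r − 1) · k objects total. Threshold: n = (r − 1) · k + 1. With r = 2 and k = 41: n = 1 · 41 + 1 = 41 + 1 = 42. For n = 41 = 1 · 41, we can put exactly 1 objects in every box, avoiding 2 in any single one — so 42 is tight.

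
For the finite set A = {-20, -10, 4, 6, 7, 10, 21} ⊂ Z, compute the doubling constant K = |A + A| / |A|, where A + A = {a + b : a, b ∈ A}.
K = |A + A| / |A| = 26/7

Enumerate A + A = {a + b : a, b ∈ A}. With |A| = 7, there are |A|^2 = 49 ordered sum pairs; collecting distinct values, A + A = {-40, -30, -20, -16, -14, -13, -10, -6, -4, -3, 0, 1, 8, 10, 11, 12, 13, 14, 16, 17, 20, 25, 27, 28, 31, 42}, so |A + A| = 26. Thus K = 26/7. For comparison, the minimum possible |A + A| over all 7-element sets is 2·7 − 1 = 13 (so min K = 13/7), attained only by arithmetic progressions.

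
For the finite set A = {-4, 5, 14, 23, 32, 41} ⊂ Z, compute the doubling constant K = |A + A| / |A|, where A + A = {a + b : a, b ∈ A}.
K = |A + A| / |A| = 11/6

Enumerate A + A = {a + b : a, b ∈ A}. With |A| = 6, there are |A|^2 = 36 ordered sum pairs; collecting distinct values, A + A = {-8, 1, 10, 19, 28, 37, 46, 55, 64, 73, 82}, so |A + A| = 11. Thus K = 11/6. Here |A + A| = 2|A| − 1 = 11, the minimum possible — so K = 11/6 is minimal, which holds iff A is an arithmetic progression.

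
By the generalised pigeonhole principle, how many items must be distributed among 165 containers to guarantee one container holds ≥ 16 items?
n = (16 − 1)·165 + 1 = 2476

By the generalised pigeonhole principle, to guarantee some box contains ≥ r objects we need more than (r − 1) · k objects total. Threshold: n = (r − 1) · k + 1. With r = 16 and k = 165: n = 15 · 165 + 1 = 2475 + 1 = 2476. For n = 2475 = 15 · 165, we can put exactly 15 objects in every box, avoiding 16 in any single one — so 2476 is tight.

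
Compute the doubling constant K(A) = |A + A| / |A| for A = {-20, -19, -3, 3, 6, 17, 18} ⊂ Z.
K = |A + A| / |A| = 27/7

Enumerate A + A = {a + b : a, b ∈ A}. With |A| = 7, there are |A|^2 = 49 ordered sum pairs; collecting distinct values, A + A = {-40, -39, -38, -23, -22, -17, -16, -14, -13, -6, -3, -2, -1, 0, 3, 6, 9, 12, 14, 15, 20, 21, 23, 24, 34, 35, 36}, so |A + A| = 27. Thus K = 27/7. For comparison, the minimum possible |A + A| over all 7-element sets is 2·7 − 1 = 13 (so min K = 13/7), attained only by arithmetic progressions.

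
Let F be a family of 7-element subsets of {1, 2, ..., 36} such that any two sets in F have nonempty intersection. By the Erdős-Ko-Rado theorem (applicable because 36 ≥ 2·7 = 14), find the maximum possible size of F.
max |F| = C(35, 6) = 1623160

The Erdős-Ko-Rado theorem states: for n ≥ 2k, an intersecting family of k-subsets of an n-element set has size at most C(n − 1, k − 1), with equality for 'star' families {A ⊆ [n] : |A| = k, i ∈ A} (fix an element i). For n = 36, k = 7: C(35, 6) = 1623160.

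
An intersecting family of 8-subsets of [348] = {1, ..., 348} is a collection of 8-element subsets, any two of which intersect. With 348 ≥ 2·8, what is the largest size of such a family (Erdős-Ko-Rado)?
max |F| = C(347, 7) = 113090774900334

Erdős-Ko-Rado (1961): when n ≥ 2k, max |F| = C(n−1, k−1). The bound is attained by the star {A : i ∈ A} for any fixed i ∈ [n]. Here C(348−1, 8−1) = C(347, 7) = 113090774900334.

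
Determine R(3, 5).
R(3, 5) = 14

Lower bound: an explicit 2-colouring of K_{13} (typically a Paley-type or other structured construction) avoids a red K_3 and a blue K_5, showing R(3, 5) > 13.
Upper bound: the Erdős–Szekeres recurrence R(r, t') ≤ R(r−1, t') + R(r, t'−1) yields R(3, 5) ≤ 14.
Hence R(3, 5) = 14.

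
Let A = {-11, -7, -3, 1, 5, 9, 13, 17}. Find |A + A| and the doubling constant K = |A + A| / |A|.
K = |A + A| / |A| = 15/8

Enumerate A + A = {a + b : a, b ∈ A}. With |A| = 8, there are |A|^2 = 64 ordered sum pairs; collecting distinct values, A + A = {-22, -18, -14, -10, -6, -2, 2, 6, 10, 14, 18, 22, 26, 30, 34}, so |A + A| = 15. Thus K = 15/8. Here |A + A| = 2|A| − 1 = 15, the minimum possible — so K = 15/8 is minimal, which holds iff A is an arithmetic progression.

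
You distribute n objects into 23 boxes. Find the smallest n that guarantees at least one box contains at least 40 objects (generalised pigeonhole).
n = (40 − 1)·23 + 1 = 898

By the generalised pigeonhole principle, to guarantee some box contains ≥ r objects we need more than (r − 1) · k objects total. Threshold: n = (r − 1) · k + 1. With r = 40 and k = 23: n = 39 · 23 + 1 = 897 + 1 = 898. For n = 897 = 39 · 23, we can put exactly 39 objects in every box, avoiding 40 in any single one — so 898 is tight.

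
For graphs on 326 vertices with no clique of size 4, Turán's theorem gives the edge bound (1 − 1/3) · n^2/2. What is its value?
Turán density bound = (2/3) · 326^2/2 = 106276/3 ≈ 35425.3333

Turán's theorem: ex(n, K_{r+1}) is achieved by the complete r-partite Turán graph T(n, r) with parts as balanced as possible, and is at most (1 − 1/r) · n^2/2. For r = 3, n = 326: the density bound is (2/3) · 106276/2 = 106276/3 ≈ 35425.3333. The integer-valued extremum is e(T(326, 3)) = 35425, which is strictly less than the density bound 106276/3 since 3 ∤ 326 (the parts of T(326, 3) cannot all be equal).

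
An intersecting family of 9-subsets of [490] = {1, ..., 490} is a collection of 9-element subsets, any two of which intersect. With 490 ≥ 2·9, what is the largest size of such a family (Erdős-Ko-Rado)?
max |F| = C(489, 8) = 76551667882585533

The Erdős-Ko-Rado theorem states: for n ≥ 2k, an intersecting family of k-subsets of an n-element set has size at most C(n − 1, k − 1), with equality for 'star' families {A ⊆ [n] : |A| = k, i ∈ A} (fix an element i). For n = 490, k = 9: C(489, 8) = 76551667882585533.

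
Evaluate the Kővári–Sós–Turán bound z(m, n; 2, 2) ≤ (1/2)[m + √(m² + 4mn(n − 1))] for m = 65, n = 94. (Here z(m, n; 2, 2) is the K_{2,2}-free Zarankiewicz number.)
z(65, 94; 2, 2) ≤ (1/2)[65 + √(65² + 4·65·94·93)] = (1/2)[65 + √2277145] = 787.0106

Kővári–Sós–Turán: let r_1, ..., r_65 be the row sums and z = Σ r_i the total number of 1s. Each pair of columns can share at most one row with both entries 1 (else a 2×2 all-ones block appears), so Σ_i C(r_i, 2) ≤ C(94, 2) = 4371. By convexity Σ_i C(r_i, 2) ≥ 65·C(z/65, 2) = z(z − 65)/(2·65), giving z² − 65z − 65·94·93 ≤ 0 and hence z ≤ (1/2)[65 + √(4225 + 4·568230)] = (1/2)[65 + √2277145] ≈ (1/2)(65 + 1509.0212) = 787.0106.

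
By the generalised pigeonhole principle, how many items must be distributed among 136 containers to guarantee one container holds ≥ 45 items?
n = (45 − 1)·136 + 1 = 5985

By the generalised pigeonhole principle, to guarantee some box contains ≥ r objects we need more than (r − 1) · k objects total. Threshold: n = (r − 1) · k + 1. With r = 45 and k = 136: n = 44 · 136 + 1 = 5984 + 1 = 5985. For n = 5984 = 44 · 136, we can put exactly 44 objects in every box, avoiding 45 in any single one — so 5985 is tight.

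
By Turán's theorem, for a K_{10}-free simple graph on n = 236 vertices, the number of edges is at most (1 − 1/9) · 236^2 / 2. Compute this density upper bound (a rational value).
Turán density bound = (8/9) · 236^2/2 = 222784/9 ≈ 24753.7778

Turán's theorem: ex(n, K_{r+1}) is achieved by the complete r-partite Turán graph T(n, r) with parts as balanced as possible, and is at most (1 − 1/r) · n^2/2. For r = 9, n = 236: the density bound is (8/9) · 55696/2 = 222784/9 ≈ 24753.7778. The integer-valued extremum is e(T(236, 9)) = 24753, which is strictly less than the density bound 222784/9 since 9 ∤ 236 (the parts of T(236, 9) cannot all be equal).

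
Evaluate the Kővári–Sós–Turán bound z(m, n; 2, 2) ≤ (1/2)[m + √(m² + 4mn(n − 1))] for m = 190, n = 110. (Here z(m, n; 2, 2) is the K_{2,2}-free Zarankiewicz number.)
z(190, 110; 2, 2) ≤ (1/2)[190 + √(190² + 4·190·110·109)] = (1/2)[190 + √9148500] = 1607.3244

Kővári–Sós–Turán: let r_1, ..., r_190 be the row sums and z = Σ r_i the total number of 1s. Each pair of columns can share at most one row with both entries 1 (else a 2×2 all-ones block appears), so Σ_i C(r_i, 2) ≤ C(110, 2) = 5995. By convexity Σ_i C(r_i, 2) ≥ 190·C(z/190, 2) = z(z − 190)/(2·190), giving z² − 190z − 190·110·109 ≤ 0 and hence z ≤ (1/2)[190 + √(36100 + 4·2278100)] = (1/2)[190 + √9148500] ≈ (1/2)(190 + 3024.6487) = 1607.3244.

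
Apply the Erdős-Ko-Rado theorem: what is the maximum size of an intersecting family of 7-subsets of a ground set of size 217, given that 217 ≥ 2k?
max |F| = C(216, 6) = 131513824548

Erdős-Ko-Rado (1961): when n ≥ 2k, max |F| = C(n−1, k−1). The bound is attained by the star {A : i ∈ A} for any fixed i ∈ [n]. Here C(217−1, 7−1) = C(216, 6) = 131513824548.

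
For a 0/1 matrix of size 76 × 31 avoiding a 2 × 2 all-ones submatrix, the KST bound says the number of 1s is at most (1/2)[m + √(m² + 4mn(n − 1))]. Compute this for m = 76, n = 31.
z(76, 31; 2, 2) ≤ (1/2)[76 + √(76² + 4·76·31·30)] = (1/2)[76 + √288496] = 306.5591

Kővári–Sós–Turán: let r_1, ..., r_76 be the row sums and z = Σ r_i the total number of 1s. Each pair of columns can share at most one row with both entries 1 (else a 2×2 all-ones block appears), so Σ_i C(r_i, 2) ≤ C(31, 2) = 465. By convexity Σ_i C(r_i, 2) ≥ 76·C(z/76, 2) = z(z − 76)/(2·76), giving z² − 76z − 76·31·30 ≤ 0 and hence z ≤ (1/2)[76 + √(5776 + 4·70680)] = (1/2)[76 + √288496] ≈ (1/2)(76 + 537.1182) = 306.5591.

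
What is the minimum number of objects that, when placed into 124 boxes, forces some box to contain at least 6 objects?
n = (6 − 1)·124 + 1 = 621

By the generalised pigeonhole principle, to guarantee some box contains ≥ r objects we need more than (r − 1) · k objects total. Threshold: n = (r − 1) · k + 1. With r = 6 and k = 124: n = 5 · 124 + 1 = 620 + 1 = 621. For n = 620 = 5 · 124, we can put exactly 5 objects in every box, avoiding 6 in any single one — so 621 is tight.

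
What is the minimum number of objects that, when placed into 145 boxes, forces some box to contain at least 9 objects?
n = (9 − 1)·145 + 1 = 1161

By the generalised pigeonhole principle, to guarantee some box contains ≥ r objects we need more than (r − 1) · k objects total. Threshold: n = (r − 1) · k + 1. With r = 9 and k = 145: n = 8 · 145 + 1 = 1160 + 1 = 1161. For n = 1160 = 8 · 145, we can put exactly 8 objects in every box, avoiding 9 in any single one — so 1161 is tight.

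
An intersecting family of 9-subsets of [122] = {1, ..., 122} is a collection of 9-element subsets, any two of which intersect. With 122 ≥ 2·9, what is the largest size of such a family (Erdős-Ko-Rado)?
max |F| = C(121, 8) = 899749479915

The Erdős-Ko-Rado theorem states: for n ≥ 2k, an intersecting family of k-subsets of an n-element set has size at most C(n − 1, k − 1), with equality for 'star' families {A ⊆ [n] : |A| = k, i ∈ A} (fix an element i). For n = 122, k = 9: C(121, 8) = 899749479915.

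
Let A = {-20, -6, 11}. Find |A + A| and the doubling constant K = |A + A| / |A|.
K = |A + A| / |A| = 6/3 = 2

Enumerate A + A = {a + b : a, b ∈ A}. With |A| = 3, there are |A|^2 = 9 ordered sum pairs; collecting distinct values, A + A = {-40, -26, -12, -9, 5, 22}, so |A + A| = 6. Thus K = 6/3 = 2. For comparison, the minimum possible |A + A| over all 3-element sets is 2·3 − 1 = 5 (so min K = 5/3), attained only by arithmetic progressions.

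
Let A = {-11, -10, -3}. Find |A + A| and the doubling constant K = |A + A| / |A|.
K = |A + A| / |A| = 6/3 = 2

Enumerate A + A = {a + b : a, b ∈ A}. With |A| = 3, there are |A|^2 = 9 ordered sum pairs; collecting distinct values, A + A = {-22, -21, -20, -14, -13, -6}, so |A + A| = 6. Thus K = 6/3 = 2. For comparison, the minimum possible |A + A| over all 3-element sets is 2·3 − 1 = 5 (so min K = 5/3), attained only by arithmetic progressions.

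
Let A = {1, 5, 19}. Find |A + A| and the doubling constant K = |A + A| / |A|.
K = |A + A| / |A| = 6/3 = 2

Enumerate A + A = {a + b : a, b ∈ A}. With |A| = 3, there are |A|^2 = 9 ordered sum pairs; collecting distinct values, A + A = {2, 6, 10, 20, 24, 38}, so |A + A| = 6. Thus K = 6/3 = 2. For comparison, the minimum possible |A + A| over all 3-element sets is 2·3 − 1 = 5 (so min K = 5/3), attained only by arithmetic progressions.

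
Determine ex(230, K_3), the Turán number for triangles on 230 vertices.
ex(230, K_3) = ⌊230^2/4⌋ = 13225

Mantel (1907): a triangle-free graph on n vertices has at most ⌊n^2/4⌋ edges, with equality for the complete bipartite graph K_{⌊n/2⌋, ⌈n/2⌉}. For n = 230: ⌊230^2/4⌋ = ⌊52900/4⌋ = 13225. The extremal graph is K_{115, 115}, which has 115·115 = 13225 edges.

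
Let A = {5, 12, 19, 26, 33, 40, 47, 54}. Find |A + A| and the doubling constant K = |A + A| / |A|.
K = |A + A| / |A| = 15/8

Enumerate A + A = {a + b : a, b ∈ A}. With |A| = 8, there are |A|^2 = 64 ordered sum pairs; collecting distinct values, A + A = {10, 17, 24, 31, 38, 45, 52, 59, 66, 73, 80, 87, 94, 101, 108}, so |A + A| = 15. Thus K = 15/8. Here |A + A| = 2|A| − 1 = 15, the minimum possible — so K = 15/8 is minimal, which holds iff A is an arithmetic progression.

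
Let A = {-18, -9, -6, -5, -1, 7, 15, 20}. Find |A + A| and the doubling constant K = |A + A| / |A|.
K = |A + A| / |A| = 29/8

Enumerate A + A = {a + b : a, b ∈ A}. With |A| = 8, there are |A|^2 = 64 ordered sum pairs; collecting distinct values, A + A = {-36, -27, -24, -23, -19, -18, -15, -14, -12, -11, -10, -7, -6, -3, -2, 1, 2, 6, 9, 10, 11, 14, 15, 19, 22, 27, 30, 35, 40}, so |A + A| = 29. Thus K = 29/8. For comparison, the minimum possible |A + A| over all 8-element sets is 2·8 − 1 = 15 (so min K = 15/8), attained only by arithmetic progressions.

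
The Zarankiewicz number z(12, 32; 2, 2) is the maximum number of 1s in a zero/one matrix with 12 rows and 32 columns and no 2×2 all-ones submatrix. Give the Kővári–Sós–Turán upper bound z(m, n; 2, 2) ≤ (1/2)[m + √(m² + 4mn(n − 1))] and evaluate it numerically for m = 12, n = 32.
z(12, 32; 2, 2) ≤ (1/2)[12 + √(12² + 4·12·32·31)] = (1/2)[12 + √47760] = 115.2703

Kővári–Sós–Turán: let r_1, ..., r_12 be the row sums and z = Σ r_i the total number of 1s. Each pair of columns can share at most one row with both entries 1 (else a 2×2 all-ones block appears), so Σ_i C(r_i, 2) ≤ C(32, 2) = 496. By convexity Σ_i C(r_i, 2) ≥ 12·C(z/12, 2) = z(z − 12)/(2·12), giving z² − 12z − 12·32·31 ≤ 0 and hence z ≤ (1/2)[12 + √(144 + 4·11904)] = (1/2)[12 + √47760] ≈ (1/2)(12 + 218.5406) = 115.2703.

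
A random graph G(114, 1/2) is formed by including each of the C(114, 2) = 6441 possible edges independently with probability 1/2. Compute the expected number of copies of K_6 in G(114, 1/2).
E[# K_6] = C(114, 6) · (1/2)^C(6, 2) = 2666926108 / 2^15 = 666731527/8192 ≈ 81388.125854

For each 6-subset S of vertices (there are C(114, 6) = 2666926108 such S), let X_S = 1 if S induces a K_6 (all C(6, 2) = 15 edges present). Then P(X_S = 1) = (1/2)^15 = 1/32768. By linearity of expectation, E[# K_6] = C(114, 6) · (1/2)^15 = 2666926108 / 32768 = 666731527/8192 ≈ 81388.125854.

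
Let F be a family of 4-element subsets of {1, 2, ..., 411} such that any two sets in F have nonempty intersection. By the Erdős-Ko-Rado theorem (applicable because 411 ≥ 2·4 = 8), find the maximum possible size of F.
max |F| = C(410, 3) = 11402920

The Erdős-Ko-Rado theorem states: for n ≥ 2k, an intersecting family of k-subsets of an n-element set has size at most C(n − 1, k − 1), with equality for 'star' families {A ⊆ [n] : |A| = k, i ∈ A} (fix an element i). For n = 411, k = 4: C(410, 3) = 11402920.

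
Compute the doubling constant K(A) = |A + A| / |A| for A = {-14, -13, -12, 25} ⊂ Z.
K = |A + A| / |A| = 9/4

Enumerate A + A = {a + b : a, b ∈ A}. With |A| = 4, there are |A|^2 = 16 ordered sum pairs; collecting distinct values, A + A = {-28, -27, -26, -25, -24, 11, 12, 13, 50}, so |A + A| = 9. Thus K = 9/4. For comparison, the minimum possible |A + A| over all 4-element sets is 2·4 − 1 = 7 (so min K = 7/4), attained only by arithmetic progressions.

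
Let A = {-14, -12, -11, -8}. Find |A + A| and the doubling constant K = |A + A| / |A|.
K = |A + A| / |A| = 9/4

Enumerate A + A = {a + b : a, b ∈ A}. With |A| = 4, there are |A|^2 = 16 ordered sum pairs; collecting distinct values, A + A = {-28, -26, -25, -24, -23, -22, -20, -19, -16}, so |A + A| = 9. Thus K = 9/4. For comparison, the minimum possible |A + A| over all 4-element sets is 2·4 − 1 = 7 (so min K = 7/4), attained only by arithmetic progressions.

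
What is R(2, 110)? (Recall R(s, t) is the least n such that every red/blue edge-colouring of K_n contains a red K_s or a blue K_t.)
R(2, 110) = 110

R(2, k) = k for all k ≥ 2: in a 2-colouring of K_k, either some edge is red (a red K_2) or all edges are blue (a blue K_k). And K_{109} coloured all-blue has no blue K_110, so R(2, 110) > 109. Hence R(2, 110) = 110.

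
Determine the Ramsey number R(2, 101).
R(2, 101) = 101

R(2, k) = k for all k ≥ 2: in a 2-colouring of K_k, either some edge is red (a red K_2) or all edges are blue (a blue K_k). And K_{100} coloured all-blue has no blue K_101, so R(2, 101) > 100. Hence R(2, 101) = 101.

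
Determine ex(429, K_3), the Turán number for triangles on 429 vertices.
ex(429, K_3) = ⌊429^2/4⌋ = 46010

Mantel (1907): a triangle-free graph on n vertices has at most ⌊n^2/4⌋ edges, with equality for the complete bipartite graph K_{⌊n/2⌋, ⌈n/2⌉}. For n = 429: ⌊429^2/4⌋ = ⌊184041/4⌋ = 46010. The extremal graph is K_{214, 215}, which has 214·215 = 46010 edges.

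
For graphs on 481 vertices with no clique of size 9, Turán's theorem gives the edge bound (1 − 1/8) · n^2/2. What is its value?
Turán density bound = (7/8) · 481^2/2 = 1619527/16 ≈ 101220.4375

Turán's theorem: ex(n, K_{r+1}) is achieved by the complete r-partite Turán graph T(n, r) with parts as balanced as possible, and is at most (1 − 1/r) · n^2/2. For r = 8, n = 481: the density bound is (7/8) · 231361/2 = 1619527/16 ≈ 101220.4375. The integer-valued extremum is e(T(481, 8)) = 101220, which is strictly less than the density bound 1619527/16 since 8 ∤ 481 (the parts of T(481, 8) cannot all be equal).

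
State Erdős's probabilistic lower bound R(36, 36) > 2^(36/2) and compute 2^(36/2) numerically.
2^(36/2) = 262144; so R(36, 36) > 262144

Colour each edge of K_n uniformly at random with red/blue. The expected number of monochromatic K_36 is C(n, 36) · 2 · 2^(−C(36,2)). If C(n, 36) · 2^(1 − C(36,2)) < 1, then with positive probability no monochromatic K_36 exists, so R(36, 36) > n. The standard estimate C(n, 36) ≤ n^36/36! shows this inequality holds whenever n ≤ 2^(36/2) (since 36! · 2^(C(36,2) − 1) > 2^(36^2/2) ≥ n^36). Hence R(36, 36) > 2^(36/2) = 262144.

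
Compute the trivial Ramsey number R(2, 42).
R(2, 42) = 42

R(2, k) = k for all k ≥ 2: in a 2-colouring of K_k, either some edge is red (a red K_2) or all edges are blue (a blue K_k). And K_{41} coloured all-blue has no blue K_42, so R(2, 42) > 41. Hence R(2, 42) = 42.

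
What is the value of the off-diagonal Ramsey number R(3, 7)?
R(3, 7) = 23

Lower bound: an explicit 2-colouring of K_{22} (typically a Paley-type or other structured construction) avoids a red K_3 and a blue K_7, showing R(3, 7) > 22.
Upper bound: the simple Erdős–Szekeres recurrence only gives R(3, 7) ≤ 25; the tight bound R(3, 7) ≤ 23 requires a sharper case analysis (or computer search) of 2-colourings of K_{23}.
Hence R(3, 7) = 23.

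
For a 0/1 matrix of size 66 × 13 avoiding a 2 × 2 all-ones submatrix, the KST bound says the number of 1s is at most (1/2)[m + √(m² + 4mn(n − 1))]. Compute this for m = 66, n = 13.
z(66, 13; 2, 2) ≤ (1/2)[66 + √(66² + 4·66·13·12)] = (1/2)[66 + √45540] = 139.7005

Kővári–Sós–Turán: let r_1, ..., r_66 be the row sums and z = Σ r_i the total number of 1s. Each pair of columns can share at most one row with both entries 1 (else a 2×2 all-ones block appears), so Σ_i C(r_i, 2) ≤ C(13, 2) = 78. By convexity Σ_i C(r_i, 2) ≥ 66·C(z/66, 2) = z(z − 66)/(2·66), giving z² − 66z − 66·13·12 ≤ 0 and hence z ≤ (1/2)[66 + √(4356 + 4·10296)] = (1/2)[66 + √45540] ≈ (1/2)(66 + 213.401) = 139.7005.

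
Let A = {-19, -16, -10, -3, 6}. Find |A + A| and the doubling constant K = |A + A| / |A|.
K = |A + A| / |A| = 14/5

Enumerate A + A = {a + b : a, b ∈ A}. With |A| = 5, there are |A|^2 = 25 ordered sum pairs; collecting distinct values, A + A = {-38, -35, -32, -29, -26, -22, -20, -19, -13, -10, -6, -4, 3, 12}, so |A + A| = 14. Thus K = 14/5. For comparison, the minimum possible |A + A| over all 5-element sets is 2·5 − 1 = 9 (so min K = 9/5), attained only by arithmetic progressions.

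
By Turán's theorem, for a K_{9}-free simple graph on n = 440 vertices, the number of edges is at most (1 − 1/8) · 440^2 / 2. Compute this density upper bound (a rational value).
Turán density bound = (7/8) · 440^2/2 = 84700

Turán's theorem: ex(n, K_{r+1}) is achieved by the complete r-partite Turán graph T(n, r) with parts as balanced as possible, and is at most (1 − 1/r) · n^2/2. For r = 8, n = 440: the density bound is (7/8) · 193600/2 = 84700. Since 8 ∣ 440, the Turán graph T(440, 8) has parts of equal size 55, and its edge count e(T(440, 8)) = 84700 attains the density bound exactly.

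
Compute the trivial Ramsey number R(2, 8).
R(2, 8) = 8

R(2, k) = k for all k ≥ 2: in a 2-colouring of K_k, either some edge is red (a red K_2) or all edges are blue (a blue K_k). And K_{7} coloured all-blue has no blue K_8, so R(2, 8) > 7. Hence R(2, 8) = 8.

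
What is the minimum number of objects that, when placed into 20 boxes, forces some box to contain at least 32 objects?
n = (32 − 1)·20 + 1 = 621

By the generalised pigeonhole principle, to guarantee some box contains ≥ r objects we need more than (r − 1) · k objects total. Threshold: n = (r − 1) · k + 1. With r = 32 and k = 20: n = 31 · 20 + 1 = 620 + 1 = 621. For n = 620 = 31 · 20, we can put exactly 31 objects in every box, avoiding 32 in any single one — so 621 is tight.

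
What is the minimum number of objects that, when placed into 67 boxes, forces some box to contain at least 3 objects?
n = (3 − 1)·67 + 1 = 135

By the generalised pigeonhole principle, to guarantee some box contains ≥ r objects we need more than (r − 1) · k objects total. Threshold: n = (r − 1) · k + 1. With r = 3 and k = 67: n = 2 · 67 + 1 = 134 + 1 = 135. For n = 134 = 2 · 67, we can put exactly 2 objects in every box, avoiding 3 in any single one — so 135 is tight.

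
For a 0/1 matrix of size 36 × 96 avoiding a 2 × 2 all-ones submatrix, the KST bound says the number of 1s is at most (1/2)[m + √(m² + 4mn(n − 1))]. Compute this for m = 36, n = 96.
z(36, 96; 2, 2) ≤ (1/2)[36 + √(36² + 4·36·96·95)] = (1/2)[36 + √1314576] = 591.2748

Kővári–Sós–Turán: let r_1, ..., r_36 be the row sums and z = Σ r_i the total number of 1s. Each pair of columns can share at most one row with both entries 1 (else a 2×2 all-ones block appears), so Σ_i C(r_i, 2) ≤ C(96, 2) = 4560. By convexity Σ_i C(r_i, 2) ≥ 36·C(z/36, 2) = z(z − 36)/(2·36), giving z² − 36z − 36·96·95 ≤ 0 and hence z ≤ (1/2)[36 + √(1296 + 4·328320)] = (1/2)[36 + √1314576] ≈ (1/2)(36 + 1146.5496) = 591.2748.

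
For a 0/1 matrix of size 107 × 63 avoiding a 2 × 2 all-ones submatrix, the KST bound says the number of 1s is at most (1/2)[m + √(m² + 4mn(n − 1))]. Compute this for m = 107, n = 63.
z(107, 63; 2, 2) ≤ (1/2)[107 + √(107² + 4·107·63·62)] = (1/2)[107 + √1683217] = 702.1943

Kővári–Sós–Turán: let r_1, ..., r_107 be the row sums and z = Σ r_i the total number of 1s. Each pair of columns can share at most one row with both entries 1 (else a 2×2 all-ones block appears), so Σ_i C(r_i, 2) ≤ C(63, 2) = 1953. By convexity Σ_i C(r_i, 2) ≥ 107·C(z/107, 2) = z(z − 107)/(2·107), giving z² − 107z − 107·63·62 ≤ 0 and hence z ≤ (1/2)[107 + √(11449 + 4·417942)] = (1/2)[107 + √1683217] ≈ (1/2)(107 + 1297.3885) = 702.1943.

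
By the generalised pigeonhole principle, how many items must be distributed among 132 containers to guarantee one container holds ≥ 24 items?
n = (24 − 1)·132 + 1 = 3037

By the generalised pigeonhole principle, to guarantee some box contains ≥ r objects we need more than (r − 1) · k objects total. Threshold: n = (r − 1) · k + 1. With r = 24 and k = 132: n = 23 · 132 + 1 = 3036 + 1 = 3037. For n = 3036 = 23 · 132, we can put exactly 23 objects in every box, avoiding 24 in any single one — so 3037 is tight.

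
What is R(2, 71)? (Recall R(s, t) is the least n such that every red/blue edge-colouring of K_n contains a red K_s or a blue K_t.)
R(2, 71) = 71

R(2, k) = k for all k ≥ 2: in a 2-colouring of K_k, either some edge is red (a red K_2) or all edges are blue (a blue K_k). And K_{70} coloured all-blue has no blue K_71, so R(2, 71) > 70. Hence R(2, 71) = 71.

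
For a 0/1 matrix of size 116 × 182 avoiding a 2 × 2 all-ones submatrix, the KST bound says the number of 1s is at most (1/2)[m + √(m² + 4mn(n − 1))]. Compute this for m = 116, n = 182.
z(116, 182; 2, 2) ≤ (1/2)[116 + √(116² + 4·116·182·181)] = (1/2)[116 + √15298544] = 2013.6677

Kővári–Sós–Turán: let r_1, ..., r_116 be the row sums and z = Σ r_i the total number of 1s. Each pair of columns can share at most one row with both entries 1 (else a 2×2 all-ones block appears), so Σ_i C(r_i, 2) ≤ C(182, 2) = 16471. By convexity Σ_i C(r_i, 2) ≥ 116·C(z/116, 2) = z(z − 116)/(2·116), giving z² − 116z − 116·182·181 ≤ 0 and hence z ≤ (1/2)[116 + √(13456 + 4·3821272)] = (1/2)[116 + √15298544] ≈ (1/2)(116 + 3911.3353) = 2013.6677.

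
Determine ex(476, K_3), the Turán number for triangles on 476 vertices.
ex(476, K_3) = ⌊476^2/4⌋ = 56644

Mantel (1907): a triangle-free graph on n vertices has at most ⌊n^2/4⌋ edges, with equality for the complete bipartite graph K_{⌊n/2⌋, ⌈n/2⌉}. For n = 476: ⌊476^2/4⌋ = ⌊226576/4⌋ = 56644. The extremal graph is K_{238, 238}, which has 238·238 = 56644 edges.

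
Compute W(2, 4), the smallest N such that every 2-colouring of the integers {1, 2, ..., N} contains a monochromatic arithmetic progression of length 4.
W(2, 4) = 35

This is a classical value, W(2, 4) = 35, established by combining an explicit 2-colouring of {1, ..., 34} with no monochromatic 4-AP (giving the lower bound W(2, 4) > 34) and a finite case analysis / exhaustive computer search showing every 2-colouring of {1, ..., 35} has such an AP.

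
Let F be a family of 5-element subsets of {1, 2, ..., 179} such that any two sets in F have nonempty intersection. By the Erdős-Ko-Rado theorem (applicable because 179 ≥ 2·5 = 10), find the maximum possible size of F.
max |F| = C(178, 4) = 40432700

Erdős-Ko-Rado (1961): when n ≥ 2k, max |F| = C(n−1, k−1). The bound is attained by the star {A : i ∈ A} for any fixed i ∈ [n]. Here C(179−1, 5−1) = C(178, 4) = 40432700.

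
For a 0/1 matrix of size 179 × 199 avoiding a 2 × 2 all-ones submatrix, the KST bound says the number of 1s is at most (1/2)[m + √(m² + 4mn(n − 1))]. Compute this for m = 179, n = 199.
z(179, 199; 2, 2) ≤ (1/2)[179 + √(179² + 4·179·199·198)] = (1/2)[179 + √28243873] = 2746.7482

Kővári–Sós–Turán: let r_1, ..., r_179 be the row sums and z = Σ r_i the total number of 1s. Each pair of columns can share at most one row with both entries 1 (else a 2×2 all-ones block appears), so Σ_i C(r_i, 2) ≤ C(199, 2) = 19701. By convexity Σ_i C(r_i, 2) ≥ 179·C(z/179, 2) = z(z − 179)/(2·179), giving z² − 179z − 179·199·198 ≤ 0 and hence z ≤ (1/2)[179 + √(32041 + 4·7052958)] = (1/2)[179 + √28243873] ≈ (1/2)(179 + 5314.4965) = 2746.7482.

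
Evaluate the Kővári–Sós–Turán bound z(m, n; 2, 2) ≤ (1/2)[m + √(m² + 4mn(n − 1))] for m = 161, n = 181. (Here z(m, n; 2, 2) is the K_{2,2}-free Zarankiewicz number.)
z(161, 181; 2, 2) ≤ (1/2)[161 + √(161² + 4·161·181·180)] = (1/2)[161 + √21007441] = 2372.1938

Kővári–Sós–Turán: let r_1, ..., r_161 be the row sums and z = Σ r_i the total number of 1s. Each pair of columns can share at most one row with both entries 1 (else a 2×2 all-ones block appears), so Σ_i C(r_i, 2) ≤ C(181, 2) = 16290. By convexity Σ_i C(r_i, 2) ≥ 161·C(z/161, 2) = z(z − 161)/(2·161), giving z² − 161z − 161·181·180 ≤ 0 and hence z ≤ (1/2)[161 + √(25921 + 4·5245380)] = (1/2)[161 + √21007441] ≈ (1/2)(161 + 4583.3875) = 2372.1938.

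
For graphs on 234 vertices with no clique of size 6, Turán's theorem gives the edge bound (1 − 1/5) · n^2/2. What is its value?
Turán density bound = (4/5) · 234^2/2 = 109512/5 ≈ 21902.4

Turán's theorem: ex(n, K_{r+1}) is achieved by the complete r-partite Turán graph T(n, r) with parts as balanced as possible, and is at most (1 − 1/r) · n^2/2. For r = 5, n = 234: the density bound is (4/5) · 54756/2 = 109512/5 ≈ 21902.4. The integer-valued extremum is e(T(234, 5)) = 21902, which is strictly less than the density bound 109512/5 since 5 ∤ 234 (the parts of T(234, 5) cannot all be equal).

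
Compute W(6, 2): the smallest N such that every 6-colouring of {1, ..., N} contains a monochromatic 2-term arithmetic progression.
W(6, 2) = 6 + 1 = 7

A 2-term AP is any pair of integers, so a monochromatic 2-AP exists iff some colour is used at least twice. With 6 colours, the colouring i ↦ i on {1, ..., 6} uses each colour once, avoiding any monochromatic pair, so W(6, 2) > 6. For {1, ..., 7}, pigeonhole forces two integers of the same colour, which form a monochromatic 2-AP. Hence W(6, 2) = 7.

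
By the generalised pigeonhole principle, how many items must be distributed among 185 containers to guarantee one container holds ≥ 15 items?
n = (15 − 1)·185 + 1 = 2591

By the generalised pigeonhole principle, to guarantee some box contains ≥ r objects we need more than (r − 1) · k objects total. Threshold: n = (r − 1) · k + 1. With r = 15 and k = 185: n = 14 · 185 + 1 = 2590 + 1 = 2591. For n = 2590 = 14 · 185, we can put exactly 14 objects in every box, avoiding 15 in any single one — so 2591 is tight.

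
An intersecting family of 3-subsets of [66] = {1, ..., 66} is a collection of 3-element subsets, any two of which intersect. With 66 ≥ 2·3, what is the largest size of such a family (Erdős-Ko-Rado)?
max |F| = C(65, 2) = 2080

Erdős-Ko-Rado (1961): when n ≥ 2k, max |F| = C(n−1, k−1). The bound is attained by the star {A : i ∈ A} for any fixed i ∈ [n]. Here C(66−1, 3−1) = C(65, 2) = 2080.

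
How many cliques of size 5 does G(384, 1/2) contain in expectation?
E[# K_5] = C(384, 5) · (1/2)^C(5, 2) = 67782984576 / 2^10 = 529554567/8 = 66194320.875

For each 5-subset S of vertices (there are C(384, 5) = 67782984576 such S), let X_S = 1 if S induces a K_5 (all C(5, 2) = 10 edges present). Then P(X_S = 1) = (1/2)^10 = 1/1024. By linearity of expectation, E[# K_5] = C(384, 5) · (1/2)^10 = 67782984576 / 1024 = 529554567/8 = 66194320.875.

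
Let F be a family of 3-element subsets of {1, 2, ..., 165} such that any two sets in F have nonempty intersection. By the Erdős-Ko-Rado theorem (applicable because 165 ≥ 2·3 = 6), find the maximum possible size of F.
max |F| = C(164, 2) = 13366

The Erdős-Ko-Rado theorem states: for n ≥ 2k, an intersecting family of k-subsets of an n-element set has size at most C(n − 1, k − 1), with equality for 'star' families {A ⊆ [n] : |A| = k, i ∈ A} (fix an element i). For n = 165, k = 3: C(164, 2) = 13366.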